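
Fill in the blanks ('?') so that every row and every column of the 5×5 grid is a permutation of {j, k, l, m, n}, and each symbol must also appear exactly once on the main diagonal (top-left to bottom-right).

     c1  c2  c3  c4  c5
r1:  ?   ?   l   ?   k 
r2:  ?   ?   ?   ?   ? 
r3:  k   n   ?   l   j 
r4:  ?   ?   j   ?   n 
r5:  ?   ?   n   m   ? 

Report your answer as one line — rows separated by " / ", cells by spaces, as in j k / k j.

n m l j k / l j k n m / k n m l j / m l j k n / j k n m l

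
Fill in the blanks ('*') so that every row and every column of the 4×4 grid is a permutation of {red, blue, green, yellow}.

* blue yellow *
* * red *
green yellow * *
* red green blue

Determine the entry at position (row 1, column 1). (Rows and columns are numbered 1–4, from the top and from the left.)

row 1 has {blue,yellow}; column 1 has {green} — only red is left for (r1,c1).

red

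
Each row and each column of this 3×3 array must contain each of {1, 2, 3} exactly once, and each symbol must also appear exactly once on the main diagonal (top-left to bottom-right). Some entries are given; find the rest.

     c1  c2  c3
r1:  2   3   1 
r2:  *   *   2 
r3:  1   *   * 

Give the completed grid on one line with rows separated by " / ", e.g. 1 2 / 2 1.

2 3 1 / 3 1 2 / 1 2 3

row 2 has {2}; column 1 has {1,2} — only 3 is left for (r2,c1).
row 2 has {2,3}; column 2 has {3}; the diagonal has {2} — only 1 is left for (r2,c2).
row 3 has {1}; column 2 has {1,3} — only 2 is left for (r3,c2).
row 3 has {1,2}; column 3 has {1,2}; the diagonal has {1,2} — only 3 is left for (r3,c3).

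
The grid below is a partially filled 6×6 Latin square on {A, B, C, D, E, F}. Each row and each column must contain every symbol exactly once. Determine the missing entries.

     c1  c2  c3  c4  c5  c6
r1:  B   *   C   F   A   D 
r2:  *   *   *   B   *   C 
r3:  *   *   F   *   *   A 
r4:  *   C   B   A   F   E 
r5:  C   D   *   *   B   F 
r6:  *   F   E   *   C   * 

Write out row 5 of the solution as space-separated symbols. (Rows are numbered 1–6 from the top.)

C D A E B F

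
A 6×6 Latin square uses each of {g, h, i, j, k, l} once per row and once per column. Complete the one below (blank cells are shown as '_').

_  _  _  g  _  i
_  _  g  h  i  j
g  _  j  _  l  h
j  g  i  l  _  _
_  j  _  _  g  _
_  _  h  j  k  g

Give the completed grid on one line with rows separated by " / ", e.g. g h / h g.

k h l g j i / l k g h i j / g i j k l h / j g i l h k / h j k i g l / i l h j k g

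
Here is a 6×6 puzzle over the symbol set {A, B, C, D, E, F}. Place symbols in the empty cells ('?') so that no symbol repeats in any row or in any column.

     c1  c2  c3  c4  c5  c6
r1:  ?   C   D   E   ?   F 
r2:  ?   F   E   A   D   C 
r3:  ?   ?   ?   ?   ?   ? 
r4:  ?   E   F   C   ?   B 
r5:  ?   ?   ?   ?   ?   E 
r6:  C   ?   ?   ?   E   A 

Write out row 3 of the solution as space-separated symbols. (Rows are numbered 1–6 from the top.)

E A C B F D

Cell (r2,c1): row 2 has {A,C,D,E,F}; column 1 has {C} → B.
Cell (r3,c6): row 3 is empty so far; column 6 has {A,B,C,E,F} → D.
Cell (r4,c5): row 4 has {B,C,E,F}; column 5 has {D,E} → A.
Cell (r6,c3): row 6 has {A,C,E}; column 3 has {D,E,F} → B.
Cell (r1,c1): row 1 has {C,D,E,F}; column 1 has {B,C} → A.
Cell (r1,c5): row 1 has {A,C,D,E,F}; column 5 has {A,D,E} → B.
Cell (r4,c1): row 4 has {A,B,C,E,F}; column 1 has {A,B,C} → D.
Cell (r5,c1): row 5 has {E}; column 1 has {A,B,C,D} → F.
Cell (r5,c5): row 5 has {E,F}; column 5 has {A,B,D,E} → C.
Cell (r6,c2): row 6 has {A,B,C,E}; column 2 has {C,E,F} → D.
Cell (r6,c4): row 6 has {A,B,C,D,E}; column 4 has {A,C,E} → F.
Cell (r3,c1): row 3 has {D}; column 1 has {A,B,C,D,F} → E.
Cell (r3,c4): row 3 has {D,E}; column 4 has {A,C,E,F} → B.
Cell (r3,c5): row 3 has {B,D,E}; column 5 has {A,B,C,D,E} → F.
Cell (r5,c3): row 5 has {C,E,F}; column 3 has {B,D,E,F} → A.
Cell (r5,c4): row 5 has {A,C,E,F}; column 4 has {A,B,C,E,F} → D.
Cell (r3,c2): row 3 has {B,D,E,F}; column 2 has {C,D,E,F} → A.
Cell (r3,c3): row 3 has {A,B,D,E,F}; column 3 has {A,B,D,E,F} → C.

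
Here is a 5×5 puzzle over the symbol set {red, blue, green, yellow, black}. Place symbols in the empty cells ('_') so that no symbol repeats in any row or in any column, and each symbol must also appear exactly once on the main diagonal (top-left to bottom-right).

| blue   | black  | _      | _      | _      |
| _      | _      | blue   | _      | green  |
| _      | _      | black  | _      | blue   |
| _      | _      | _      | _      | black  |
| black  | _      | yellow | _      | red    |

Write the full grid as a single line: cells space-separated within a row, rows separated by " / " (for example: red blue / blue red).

(r1,c5) = yellow
(r2,c2) = yellow
(r4,c4) = green
(r5,c4) = blue
(r1,c4) = red
(r2,c1) = red
(r2,c4) = black
(r3,c4) = yellow
(r4,c1) = yellow
(r4,c3) = red
(r5,c2) = green
(r1,c3) = green
(r3,c1) = green
(r3,c2) = red
(r4,c2) = blue

blue black green red yellow / red yellow blue black green / green red black yellow blue / yellow blue red green black / black green yellow blue red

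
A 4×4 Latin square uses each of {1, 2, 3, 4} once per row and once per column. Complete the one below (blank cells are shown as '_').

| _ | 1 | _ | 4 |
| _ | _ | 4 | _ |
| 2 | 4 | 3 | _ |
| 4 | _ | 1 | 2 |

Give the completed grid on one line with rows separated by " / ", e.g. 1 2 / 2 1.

3 1 2 4 / 1 2 4 3 / 2 4 3 1 / 4 3 1 2

(r1,c1) = 3
(r1,c3) = 2
(r2,c1) = 1
(r2,c4) = 3
(r3,c4) = 1
(r4,c2) = 3
(r2,c2) = 2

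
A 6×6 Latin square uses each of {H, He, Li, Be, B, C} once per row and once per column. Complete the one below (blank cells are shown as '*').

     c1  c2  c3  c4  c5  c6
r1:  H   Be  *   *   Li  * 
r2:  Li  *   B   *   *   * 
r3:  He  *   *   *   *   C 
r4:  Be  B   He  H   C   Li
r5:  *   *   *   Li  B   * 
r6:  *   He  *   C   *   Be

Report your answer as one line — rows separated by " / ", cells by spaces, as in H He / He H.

H Be C He Li B / Li C B Be He H / He Li H B Be C / Be B He H C Li / C H Be Li B He / B He Li C H Be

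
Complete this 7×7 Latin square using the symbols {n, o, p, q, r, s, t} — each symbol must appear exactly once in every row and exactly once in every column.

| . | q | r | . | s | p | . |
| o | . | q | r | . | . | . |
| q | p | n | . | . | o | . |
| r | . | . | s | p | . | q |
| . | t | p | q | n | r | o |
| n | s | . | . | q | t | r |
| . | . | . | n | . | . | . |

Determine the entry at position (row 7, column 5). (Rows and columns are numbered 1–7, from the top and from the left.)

o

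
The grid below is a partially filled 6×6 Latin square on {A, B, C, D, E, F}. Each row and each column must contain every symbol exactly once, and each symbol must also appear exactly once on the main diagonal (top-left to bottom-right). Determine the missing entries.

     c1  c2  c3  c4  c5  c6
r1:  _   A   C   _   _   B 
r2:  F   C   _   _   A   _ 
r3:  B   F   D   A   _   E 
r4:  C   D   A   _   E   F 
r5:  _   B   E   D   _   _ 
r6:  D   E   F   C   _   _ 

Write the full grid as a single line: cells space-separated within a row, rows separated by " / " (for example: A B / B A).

E A C F D B / F C B E A D / B F D A C E / C D A B E F / A B E D F C / D E F C B A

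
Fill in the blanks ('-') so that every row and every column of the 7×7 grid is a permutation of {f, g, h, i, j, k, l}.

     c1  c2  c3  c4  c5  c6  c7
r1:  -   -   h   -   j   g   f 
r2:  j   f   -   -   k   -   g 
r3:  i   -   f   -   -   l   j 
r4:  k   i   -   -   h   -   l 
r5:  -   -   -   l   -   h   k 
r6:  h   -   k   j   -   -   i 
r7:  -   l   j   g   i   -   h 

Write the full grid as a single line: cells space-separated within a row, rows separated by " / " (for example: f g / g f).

l k h i j g f / j f l h k i g / i h f k g l j / k i g f h j l / g j i l f h k / h g k j l f i / f l j g i k h

Cell (r1,c1): row 1 has {f,g,h,j}; column 1 has {h,i,j,k} → l.
Cell (r1,c2): row 1 has {f,g,h,j,l}; column 2 has {f,i,l} → k.
Cell (r1,c4): row 1 has {f,g,h,j,k,l}; column 4 has {g,j,l} → i.
Cell (r2,c4): row 2 has {f,g,j,k}; column 4 has {g,i,j,l} → h.
Cell (r2,c6): row 2 has {f,g,h,j,k}; column 6 has {g,h,l} → i.
Cell (r3,c4): row 3 has {f,i,j,l}; column 4 has {g,h,i,j,l} → k.
Cell (r3,c5): row 3 has {f,i,j,k,l}; column 5 has {h,i,j,k} → g.
Cell (r4,c3): row 4 has {h,i,k,l}; column 3 has {f,h,j,k} → g.
Cell (r4,c4): row 4 has {g,h,i,k,l}; column 4 has {g,h,i,j,k,l} → f.
Cell (r4,c6): row 4 has {f,g,h,i,k,l}; column 6 has {g,h,i,l} → j.
Cell (r5,c3): row 5 has {h,k,l}; column 3 has {f,g,h,j,k} → i.
Cell (r5,c5): row 5 has {h,i,k,l}; column 5 has {g,h,i,j,k} → f.
Cell (r6,c2): row 6 has {h,i,j,k}; column 2 has {f,i,k,l} → g.
Cell (r6,c5): row 6 has {g,h,i,j,k}; column 5 has {f,g,h,i,j,k} → l.
Cell (r6,c6): row 6 has {g,h,i,j,k,l}; column 6 has {g,h,i,j,l} → f.
Cell (r7,c1): row 7 has {g,h,i,j,l}; column 1 has {h,i,j,k,l} → f.
Cell (r7,c6): row 7 has {f,g,h,i,j,l}; column 6 has {f,g,h,i,j,l} → k.
Cell (r2,c3): row 2 has {f,g,h,i,j,k}; column 3 has {f,g,h,i,j,k} → l.
Cell (r3,c2): row 3 has {f,g,i,j,k,l}; column 2 has {f,g,i,k,l} → h.
Cell (r5,c1): row 5 has {f,h,i,k,l}; column 1 has {f,h,i,j,k,l} → g.
Cell (r5,c2): row 5 has {f,g,h,i,k,l}; column 2 has {f,g,h,i,k,l} → j.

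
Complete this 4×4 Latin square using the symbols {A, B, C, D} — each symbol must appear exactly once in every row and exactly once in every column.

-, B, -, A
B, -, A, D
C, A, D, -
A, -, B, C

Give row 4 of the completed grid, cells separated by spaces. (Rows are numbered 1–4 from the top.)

A D B C

(r1,c1) = D
(r1,c3) = C
(r2,c2) = C
(r3,c4) = B
(r4,c2) = D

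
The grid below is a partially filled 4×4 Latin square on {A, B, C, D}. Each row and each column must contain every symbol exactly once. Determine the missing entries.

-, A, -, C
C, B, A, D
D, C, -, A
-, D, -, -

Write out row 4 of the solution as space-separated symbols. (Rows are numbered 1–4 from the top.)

A D C B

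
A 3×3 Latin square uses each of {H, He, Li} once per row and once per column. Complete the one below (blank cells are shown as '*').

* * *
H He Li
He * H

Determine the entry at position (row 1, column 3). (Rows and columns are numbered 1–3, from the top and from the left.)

At row 1, column 1: row 1 is empty so far; column 1 has {H,He}; that leaves Li.
At row 1, column 2: row 1 has {Li}; column 2 has {He}; that leaves H.
At row 1, column 3: row 1 has {H,Li}; column 3 has {H,Li}; that leaves He.

He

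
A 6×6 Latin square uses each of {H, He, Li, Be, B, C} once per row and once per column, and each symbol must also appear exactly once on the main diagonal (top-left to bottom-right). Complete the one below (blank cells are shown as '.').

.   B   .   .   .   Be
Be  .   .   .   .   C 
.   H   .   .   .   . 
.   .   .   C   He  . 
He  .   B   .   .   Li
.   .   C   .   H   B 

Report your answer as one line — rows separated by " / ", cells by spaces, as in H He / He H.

Cell (r3,c6): row 3 has {H}; column 6 has {Li,Be,B,C} → He.
Cell (r4,c6): row 4 has {He,C}; column 6 has {He,Li,Be,B,C} → H.
Cell (r5,c5): row 5 has {He,Li,B}; column 5 has {H,He}; the diagonal has {B,C} → Be.
Cell (r6,c1): row 6 has {H,B,C}; column 1 has {He,Be} → Li.
Cell (r1,c1): row 1 has {Be,B}; column 1 has {He,Li,Be}; the diagonal has {Be,B,C} → H.
Cell (r3,c3): row 3 has {H,He}; column 3 has {B,C}; the diagonal has {H,Be,B,C} → Li.
Cell (r4,c1): row 4 has {H,He,C}; column 1 has {H,He,Li,Be} → B.
Cell (r4,c3): row 4 has {H,He,B,C}; column 3 has {Li,B,C} → Be.
Cell (r5,c2): row 5 has {He,Li,Be,B}; column 2 has {H,B} → C.
Cell (r5,c4): row 5 has {He,Li,Be,B,C}; column 4 has {C} → H.
Cell (r1,c3): row 1 has {H,Be,B}; column 3 has {Li,Be,B,C} → He.
Cell (r1,c4): row 1 has {H,He,Be,B}; column 4 has {H,C} → Li.
Cell (r1,c5): row 1 has {H,He,Li,Be,B}; column 5 has {H,He,Be} → C.
Cell (r2,c2): row 2 has {Be,C}; column 2 has {H,B,C}; the diagonal has {H,Li,Be,B,C} → He.
Cell (r2,c3): row 2 has {He,Be,C}; column 3 has {He,Li,Be,B,C} → H.
Cell (r2,c4): row 2 has {H,He,Be,C}; column 4 has {H,Li,C} → B.
Cell (r2,c5): row 2 has {H,He,Be,B,C}; column 5 has {H,He,Be,C} → Li.
Cell (r3,c1): row 3 has {H,He,Li}; column 1 has {H,He,Li,Be,B} → C.
Cell (r3,c4): row 3 has {H,He,Li,C}; column 4 has {H,Li,B,C} → Be.
Cell (r3,c5): row 3 has {H,He,Li,Be,C}; column 5 has {H,He,Li,Be,C} → B.
Cell (r4,c2): row 4 has {H,He,Be,B,C}; column 2 has {H,He,B,C} → Li.
Cell (r6,c2): row 6 has {H,Li,B,C}; column 2 has {H,He,Li,B,C} → Be.
Cell (r6,c4): row 6 has {H,Li,Be,B,C}; column 4 has {H,Li,Be,B,C} → He.

H B He Li C Be / Be He H B Li C / C H Li Be B He / B Li Be C He H / He C B H Be Li / Li Be C He H B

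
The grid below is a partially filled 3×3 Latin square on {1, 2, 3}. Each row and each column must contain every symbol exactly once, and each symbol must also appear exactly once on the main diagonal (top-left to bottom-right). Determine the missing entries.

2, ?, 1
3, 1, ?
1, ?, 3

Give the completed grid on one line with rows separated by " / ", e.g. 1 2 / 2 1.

2 3 1 / 3 1 2 / 1 2 3

(r1,c2): row 1 has {1,2}; column 2 has {1}, so it must be 3.
(r2,c3): row 2 has {1,3}; column 3 has {1,3}, so it must be 2.
(r3,c2): row 3 has {1,3}; column 2 has {1,3}, so it must be 2.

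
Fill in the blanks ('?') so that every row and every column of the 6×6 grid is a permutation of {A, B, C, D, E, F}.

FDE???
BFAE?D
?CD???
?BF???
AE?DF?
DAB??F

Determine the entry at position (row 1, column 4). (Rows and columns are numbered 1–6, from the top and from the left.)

B

At row 2, column 5: row 2 has {A,B,D,E,F}; column 5 has {F}; that leaves C.
At row 3, column 1: row 3 has {C,D}; column 1 has {A,B,D,F}; that leaves E.
At row 4, column 1: row 4 has {B,F}; column 1 has {A,B,D,E,F}; that leaves C.
At row 4, column 4: row 4 has {B,C,F}; column 4 has {D,E}; that leaves A.
At row 4, column 6: row 4 has {A,B,C,F}; column 6 has {D,F}; that leaves E.
At row 5, column 3: row 5 has {A,D,E,F}; column 3 has {A,B,D,E,F}; that leaves C.
At row 5, column 6: row 5 has {A,C,D,E,F}; column 6 has {D,E,F}; that leaves B.
At row 6, column 4: row 6 has {A,B,D,F}; column 4 has {A,D,E}; that leaves C.
At row 6, column 5: row 6 has {A,B,C,D,F}; column 5 has {C,F}; that leaves E.
At row 1, column 4: row 1 has {D,E,F}; column 4 has {A,C,D,E}; that leaves B.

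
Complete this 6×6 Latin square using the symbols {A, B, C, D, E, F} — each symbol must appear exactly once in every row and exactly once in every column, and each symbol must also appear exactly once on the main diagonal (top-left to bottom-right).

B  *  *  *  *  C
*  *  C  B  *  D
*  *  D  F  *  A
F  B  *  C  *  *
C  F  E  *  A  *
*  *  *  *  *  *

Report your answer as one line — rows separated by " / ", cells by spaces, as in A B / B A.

B D F A E C / A E C B F D / E C D F B A / F B A C D E / C F E D A B / D A B E C F

At row 2, column 2: row 2 has {B,C,D}; column 2 has {B,F}; the diagonal has {A,B,C,D}; that leaves E.
At row 2, column 5: row 2 has {B,C,D,E}; column 5 has {A}; that leaves F.
At row 3, column 1: row 3 has {A,D,F}; column 1 has {B,C,F}; that leaves E.
At row 3, column 2: row 3 has {A,D,E,F}; column 2 has {B,E,F}; that leaves C.
At row 3, column 5: row 3 has {A,C,D,E,F}; column 5 has {A,F}; that leaves B.
At row 4, column 3: row 4 has {B,C,F}; column 3 has {C,D,E}; that leaves A.
At row 4, column 6: row 4 has {A,B,C,F}; column 6 has {A,C,D}; that leaves E.
At row 5, column 4: row 5 has {A,C,E,F}; column 4 has {B,C,F}; that leaves D.
At row 5, column 6: row 5 has {A,C,D,E,F}; column 6 has {A,C,D,E}; that leaves B.
At row 6, column 6: row 6 is empty so far; column 6 has {A,B,C,D,E}; the diagonal has {A,B,C,D,E}; that leaves F.
At row 1, column 3: row 1 has {B,C}; column 3 has {A,C,D,E}; that leaves F.
At row 2, column 1: row 2 has {B,C,D,E,F}; column 1 has {B,C,E,F}; that leaves A.
At row 4, column 5: row 4 has {A,B,C,E,F}; column 5 has {A,B,F}; that leaves D.
At row 6, column 1: row 6 has {F}; column 1 has {A,B,C,E,F}; that leaves D.
At row 6, column 2: row 6 has {D,F}; column 2 has {B,C,E,F}; that leaves A.
At row 6, column 3: row 6 has {A,D,F}; column 3 has {A,C,D,E,F}; that leaves B.
At row 6, column 4: row 6 has {A,B,D,F}; column 4 has {B,C,D,F}; that leaves E.
At row 6, column 5: row 6 has {A,B,D,E,F}; column 5 has {A,B,D,F}; that leaves C.
At row 1, column 2: row 1 has {B,C,F}; column 2 has {A,B,C,E,F}; that leaves D.
At row 1, column 4: row 1 has {B,C,D,F}; column 4 has {B,C,D,E,F}; that leaves A.
At row 1, column 5: row 1 has {A,B,C,D,F}; column 5 has {A,B,C,D,F}; that leaves E.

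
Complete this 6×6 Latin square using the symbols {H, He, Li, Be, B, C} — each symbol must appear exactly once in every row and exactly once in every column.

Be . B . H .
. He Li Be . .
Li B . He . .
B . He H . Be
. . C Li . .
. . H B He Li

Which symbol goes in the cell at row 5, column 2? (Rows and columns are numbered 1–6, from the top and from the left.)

H

Cell (r1,c4): row 1 has {H,Be,B}; column 4 has {H,He,Li,Be,B} → C.
Cell (r1,c6): row 1 has {H,Be,B,C}; column 6 has {Li,Be} → He.
Cell (r3,c3): row 3 has {He,Li,B}; column 3 has {H,He,Li,B,C} → Be.
Cell (r3,c5): row 3 has {He,Li,Be,B}; column 5 has {H,He} → C.
Cell (r3,c6): row 3 has {He,Li,Be,B,C}; column 6 has {He,Li,Be} → H.
Cell (r4,c5): row 4 has {H,He,Be,B}; column 5 has {H,He,C} → Li.
Cell (r5,c6): row 5 has {Li,C}; column 6 has {H,He,Li,Be} → B.
Cell (r6,c1): row 6 has {H,He,Li,B}; column 1 has {Li,Be,B} → C.
Cell (r6,c2): row 6 has {H,He,Li,B,C}; column 2 has {He,B} → Be.
Cell (r1,c2): row 1 has {H,He,Be,B,C}; column 2 has {He,Be,B} → Li.
Cell (r2,c1): row 2 has {He,Li,Be}; column 1 has {Li,Be,B,C} → H.
Cell (r2,c5): row 2 has {H,He,Li,Be}; column 5 has {H,He,Li,C} → B.
Cell (r2,c6): row 2 has {H,He,Li,Be,B}; column 6 has {H,He,Li,Be,B} → C.
Cell (r4,c2): row 4 has {H,He,Li,Be,B}; column 2 has {He,Li,Be,B} → C.
Cell (r5,c1): row 5 has {Li,B,C}; column 1 has {H,Li,Be,B,C} → He.
Cell (r5,c2): row 5 has {He,Li,B,C}; column 2 has {He,Li,Be,B,C} → H.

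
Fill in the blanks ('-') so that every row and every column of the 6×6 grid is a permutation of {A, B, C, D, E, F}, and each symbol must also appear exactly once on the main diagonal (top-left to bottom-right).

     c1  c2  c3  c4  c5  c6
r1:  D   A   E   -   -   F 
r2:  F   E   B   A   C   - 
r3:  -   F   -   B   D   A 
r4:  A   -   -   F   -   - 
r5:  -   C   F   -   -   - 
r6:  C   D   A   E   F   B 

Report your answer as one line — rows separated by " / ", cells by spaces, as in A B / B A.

D A E C B F / F E B A C D / E F C B D A / A B D F E C / B C F D A E / C D A E F B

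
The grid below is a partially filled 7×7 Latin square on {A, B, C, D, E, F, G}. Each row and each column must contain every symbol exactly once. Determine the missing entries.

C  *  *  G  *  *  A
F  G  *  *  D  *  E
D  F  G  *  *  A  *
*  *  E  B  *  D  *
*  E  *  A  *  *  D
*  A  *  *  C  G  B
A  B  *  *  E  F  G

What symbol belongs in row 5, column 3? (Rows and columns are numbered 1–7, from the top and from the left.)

F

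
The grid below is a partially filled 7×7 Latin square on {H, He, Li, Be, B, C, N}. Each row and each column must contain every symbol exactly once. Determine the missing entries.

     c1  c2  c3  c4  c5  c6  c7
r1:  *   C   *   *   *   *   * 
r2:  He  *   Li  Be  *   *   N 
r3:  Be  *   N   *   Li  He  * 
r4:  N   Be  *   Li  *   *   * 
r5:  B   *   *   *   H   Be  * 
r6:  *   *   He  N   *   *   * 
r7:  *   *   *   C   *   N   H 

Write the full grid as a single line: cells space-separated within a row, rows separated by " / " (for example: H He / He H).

H C Be B N Li He / He H Li Be C B N / Be B N H Li He C / N Be H Li He C B / B N C He H Be Li / C Li He N B H Be / Li He B C Be N H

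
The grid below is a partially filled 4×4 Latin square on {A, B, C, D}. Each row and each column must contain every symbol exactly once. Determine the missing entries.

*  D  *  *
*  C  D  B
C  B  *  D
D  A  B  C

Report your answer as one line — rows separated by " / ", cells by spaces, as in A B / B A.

(r1,c4): row 1 has {D}; column 4 has {B,C,D}, so it must be A.
(r2,c1): row 2 has {B,C,D}; column 1 has {C,D}, so it must be A.
(r3,c3): row 3 has {B,C,D}; column 3 has {B,D}, so it must be A.
(r1,c1): row 1 has {A,D}; column 1 has {A,C,D}, so it must be B.
(r1,c3): row 1 has {A,B,D}; column 3 has {A,B,D}, so it must be C.

B D C A / A C D B / C B A D / D A B C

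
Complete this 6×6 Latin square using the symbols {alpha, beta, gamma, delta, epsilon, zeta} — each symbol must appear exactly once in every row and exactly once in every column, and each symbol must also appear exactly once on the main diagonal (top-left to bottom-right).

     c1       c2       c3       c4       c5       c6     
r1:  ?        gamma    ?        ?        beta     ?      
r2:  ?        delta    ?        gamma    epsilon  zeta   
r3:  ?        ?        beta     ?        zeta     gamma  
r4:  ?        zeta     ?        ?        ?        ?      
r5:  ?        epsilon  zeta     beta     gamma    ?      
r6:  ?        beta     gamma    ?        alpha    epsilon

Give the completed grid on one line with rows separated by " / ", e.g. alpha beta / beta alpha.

(r2,c3) = alpha
(r3,c2) = alpha
(r4,c4) = alpha
(r4,c5) = delta
(r4,c6) = beta
(r1,c1) = zeta
(r2,c1) = beta
(r4,c3) = epsilon
(r6,c1) = delta
(r6,c4) = zeta
(r1,c3) = delta
(r1,c4) = epsilon
(r1,c6) = alpha
(r3,c1) = epsilon
(r3,c4) = delta
(r4,c1) = gamma
(r5,c1) = alpha
(r5,c6) = delta

zeta gamma delta epsilon beta alpha / beta delta alpha gamma epsilon zeta / epsilon alpha beta delta zeta gamma / gamma zeta epsilon alpha delta beta / alpha epsilon zeta beta gamma delta / delta beta gamma zeta alpha epsilon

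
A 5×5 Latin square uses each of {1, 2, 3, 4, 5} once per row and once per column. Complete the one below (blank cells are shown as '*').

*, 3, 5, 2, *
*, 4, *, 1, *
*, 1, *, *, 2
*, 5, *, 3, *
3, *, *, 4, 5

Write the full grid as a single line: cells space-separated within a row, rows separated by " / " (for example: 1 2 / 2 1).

(r2,c5) = 3
(r3,c4) = 5
(r5,c2) = 2
(r5,c3) = 1
(r2,c3) = 2
(r3,c1) = 4
(r3,c3) = 3
(r4,c3) = 4
(r4,c5) = 1
(r1,c1) = 1
(r1,c5) = 4
(r2,c1) = 5
(r4,c1) = 2

1 3 5 2 4 / 5 4 2 1 3 / 4 1 3 5 2 / 2 5 4 3 1 / 3 2 1 4 5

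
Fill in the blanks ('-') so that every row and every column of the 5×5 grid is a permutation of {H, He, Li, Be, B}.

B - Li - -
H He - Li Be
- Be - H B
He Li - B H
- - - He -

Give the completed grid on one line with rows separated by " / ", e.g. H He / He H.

B H Li Be He / H He B Li Be / Li Be He H B / He Li Be B H / Be B H He Li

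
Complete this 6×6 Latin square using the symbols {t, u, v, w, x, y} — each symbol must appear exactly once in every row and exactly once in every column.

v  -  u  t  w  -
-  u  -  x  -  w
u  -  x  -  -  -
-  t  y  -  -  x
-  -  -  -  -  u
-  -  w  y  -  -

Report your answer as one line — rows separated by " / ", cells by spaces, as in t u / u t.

v x u t w y / t u v x y w / u y x w t v / w t y u v x / y w t v x u / x v w y u t

row 1 has {t,u,v,w}; column 6 has {u,w,x} — only y is left for (r1,c6).
row 4 has {t,x,y}; column 1 has {u,v} — only w is left for (r4,c1).
row 1 has {t,u,v,w,y}; column 2 has {t,u} — only x is left for (r1,c2).
row 6 has {w,y}; column 2 has {t,u,x} — only v is left for (r6,c2).
row 6 has {v,w,y}; column 6 has {u,w,x,y} — only t is left for (r6,c6).
row 3 has {u,x}; column 6 has {t,u,w,x,y} — only v is left for (r3,c6).
row 6 has {t,v,w,y}; column 1 has {u,v,w} — only x is left for (r6,c1).
row 6 has {t,v,w,x,y}; column 5 has {w} — only u is left for (r6,c5).
row 3 has {u,v,x}; column 4 has {t,x,y} — only w is left for (r3,c4).
row 4 has {t,w,x,y}; column 5 has {u,w} — only v is left for (r4,c5).
row 5 has {u}; column 4 has {t,w,x,y} — only v is left for (r5,c4).
row 3 has {u,v,w,x}; column 2 has {t,u,v,x} — only y is left for (r3,c2).
row 3 has {u,v,w,x,y}; column 5 has {u,v,w} — only t is left for (r3,c5).
row 4 has {t,v,w,x,y}; column 4 has {t,v,w,x,y} — only u is left for (r4,c4).
row 5 has {u,v}; column 2 has {t,u,v,x,y} — only w is left for (r5,c2).
row 5 has {u,v,w}; column 3 has {u,w,x,y} — only t is left for (r5,c3).
row 2 has {u,w,x}; column 3 has {t,u,w,x,y} — only v is left for (r2,c3).
row 2 has {u,v,w,x}; column 5 has {t,u,v,w} — only y is left for (r2,c5).
row 5 has {t,u,v,w}; column 1 has {u,v,w,x} — only y is left for (r5,c1).
row 5 has {t,u,v,w,y}; column 5 has {t,u,v,w,y} — only x is left for (r5,c5).
row 2 has {u,v,w,x,y}; column 1 has {u,v,w,x,y} — only t is left for (r2,c1).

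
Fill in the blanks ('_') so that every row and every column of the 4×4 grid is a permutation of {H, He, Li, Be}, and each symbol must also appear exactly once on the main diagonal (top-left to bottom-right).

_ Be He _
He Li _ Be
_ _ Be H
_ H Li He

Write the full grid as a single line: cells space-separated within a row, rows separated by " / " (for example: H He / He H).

At row 1, column 1: row 1 has {He,Be}; column 1 has {He}; the diagonal has {He,Li,Be}; that leaves H.
At row 1, column 4: row 1 has {H,He,Be}; column 4 has {H,He,Be}; that leaves Li.
At row 2, column 3: row 2 has {He,Li,Be}; column 3 has {He,Li,Be}; that leaves H.
At row 3, column 1: row 3 has {H,Be}; column 1 has {H,He}; that leaves Li.
At row 3, column 2: row 3 has {H,Li,Be}; column 2 has {H,Li,Be}; that leaves He.
At row 4, column 1: row 4 has {H,He,Li}; column 1 has {H,He,Li}; that leaves Be.

H Be He Li / He Li H Be / Li He Be H / Be H Li He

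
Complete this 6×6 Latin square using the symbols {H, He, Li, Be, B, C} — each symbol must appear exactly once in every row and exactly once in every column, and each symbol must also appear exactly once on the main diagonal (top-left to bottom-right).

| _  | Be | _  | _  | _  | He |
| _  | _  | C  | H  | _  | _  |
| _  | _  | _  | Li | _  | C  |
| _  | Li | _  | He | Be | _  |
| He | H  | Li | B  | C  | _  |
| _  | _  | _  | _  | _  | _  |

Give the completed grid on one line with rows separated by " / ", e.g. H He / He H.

Li Be B C H He / Be B C H He Li / H He Be Li B C / C Li H He Be B / He H Li B C Be / B C He Be Li H

(r1,c4) = C
(r2,c2) = B
(r3,c2) = He
(r5,c6) = Be
(r6,c2) = C
(r6,c4) = Be
(r2,c6) = Li
(r6,c6) = H
(r1,c1) = Li
(r2,c1) = Be
(r2,c5) = He
(r3,c3) = Be
(r4,c6) = B
(r6,c1) = B
(r6,c3) = He
(r6,c5) = Li
(r3,c1) = H
(r3,c5) = B
(r4,c1) = C
(r4,c3) = H
(r1,c3) = B
(r1,c5) = H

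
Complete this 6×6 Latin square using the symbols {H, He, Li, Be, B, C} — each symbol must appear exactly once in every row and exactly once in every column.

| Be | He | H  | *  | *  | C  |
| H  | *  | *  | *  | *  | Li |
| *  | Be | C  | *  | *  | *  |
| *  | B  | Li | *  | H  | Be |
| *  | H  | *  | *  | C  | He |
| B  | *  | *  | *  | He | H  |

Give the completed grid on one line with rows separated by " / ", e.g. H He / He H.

(r2,c2) = C
(r3,c6) = B
(r5,c1) = Li
(r6,c2) = Li
(r6,c3) = Be
(r6,c4) = C
(r3,c1) = He
(r3,c5) = Li
(r4,c1) = C
(r4,c4) = He
(r5,c3) = B
(r5,c4) = Be
(r1,c5) = B
(r2,c3) = He
(r2,c4) = B
(r2,c5) = Be
(r3,c4) = H
(r1,c4) = Li

Be He H Li B C / H C He B Be Li / He Be C H Li B / C B Li He H Be / Li H B Be C He / B Li Be C He H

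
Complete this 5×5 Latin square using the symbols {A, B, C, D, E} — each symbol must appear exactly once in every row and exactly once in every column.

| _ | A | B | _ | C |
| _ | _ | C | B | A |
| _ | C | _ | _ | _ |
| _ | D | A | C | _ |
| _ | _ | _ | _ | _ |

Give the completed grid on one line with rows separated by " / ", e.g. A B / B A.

E A B D C / D E C B A / A C D E B / B D A C E / C B E A D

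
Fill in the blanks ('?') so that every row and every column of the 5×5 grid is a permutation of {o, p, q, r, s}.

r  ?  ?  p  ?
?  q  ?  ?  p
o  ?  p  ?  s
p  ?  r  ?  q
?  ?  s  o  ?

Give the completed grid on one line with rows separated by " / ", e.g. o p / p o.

r s q p o / s q o r p / o r p q s / p o r s q / q p s o r

(r1,c5): row 1 has {p,r}; column 5 has {p,q,s}, so it must be o.
(r2,c1): row 2 has {p,q}; column 1 has {o,p,r}, so it must be s.
(r2,c3): row 2 has {p,q,s}; column 3 has {p,r,s}, so it must be o.
(r2,c4): row 2 has {o,p,q,s}; column 4 has {o,p}, so it must be r.
(r3,c2): row 3 has {o,p,s}; column 2 has {q}, so it must be r.
(r3,c4): row 3 has {o,p,r,s}; column 4 has {o,p,r}, so it must be q.
(r4,c4): row 4 has {p,q,r}; column 4 has {o,p,q,r}, so it must be s.
(r5,c1): row 5 has {o,s}; column 1 has {o,p,r,s}, so it must be q.
(r5,c2): row 5 has {o,q,s}; column 2 has {q,r}, so it must be p.
(r5,c5): row 5 has {o,p,q,s}; column 5 has {o,p,q,s}, so it must be r.
(r1,c2): row 1 has {o,p,r}; column 2 has {p,q,r}, so it must be s.
(r1,c3): row 1 has {o,p,r,s}; column 3 has {o,p,r,s}, so it must be q.
(r4,c2): row 4 has {p,q,r,s}; column 2 has {p,q,r,s}, so it must be o.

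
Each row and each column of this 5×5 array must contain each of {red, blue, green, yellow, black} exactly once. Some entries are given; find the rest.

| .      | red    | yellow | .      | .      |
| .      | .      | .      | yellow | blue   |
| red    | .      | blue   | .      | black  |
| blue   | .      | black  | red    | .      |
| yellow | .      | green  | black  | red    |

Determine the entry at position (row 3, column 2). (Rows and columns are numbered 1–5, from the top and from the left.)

yellow

(r1,c5): row 1 has {red,yellow}; column 5 has {red,blue,black}, so it must be green.
(r2,c3): row 2 has {blue,yellow}; column 3 has {blue,green,yellow,black}, so it must be red.
(r3,c4): row 3 has {red,blue,black}; column 4 has {red,yellow,black}, so it must be green.
(r4,c5): row 4 has {red,blue,black}; column 5 has {red,blue,green,black}, so it must be yellow.
(r5,c2): row 5 has {red,green,yellow,black}; column 2 has {red}, so it must be blue.
(r1,c1): row 1 has {red,green,yellow}; column 1 has {red,blue,yellow}, so it must be black.
(r1,c4): row 1 has {red,green,yellow,black}; column 4 has {red,green,yellow,black}, so it must be blue.
(r2,c1): row 2 has {red,blue,yellow}; column 1 has {red,blue,yellow,black}, so it must be green.
(r2,c2): row 2 has {red,blue,green,yellow}; column 2 has {red,blue}, so it must be black.
(r3,c2): row 3 has {red,blue,green,black}; column 2 has {red,blue,black}, so it must be yellow.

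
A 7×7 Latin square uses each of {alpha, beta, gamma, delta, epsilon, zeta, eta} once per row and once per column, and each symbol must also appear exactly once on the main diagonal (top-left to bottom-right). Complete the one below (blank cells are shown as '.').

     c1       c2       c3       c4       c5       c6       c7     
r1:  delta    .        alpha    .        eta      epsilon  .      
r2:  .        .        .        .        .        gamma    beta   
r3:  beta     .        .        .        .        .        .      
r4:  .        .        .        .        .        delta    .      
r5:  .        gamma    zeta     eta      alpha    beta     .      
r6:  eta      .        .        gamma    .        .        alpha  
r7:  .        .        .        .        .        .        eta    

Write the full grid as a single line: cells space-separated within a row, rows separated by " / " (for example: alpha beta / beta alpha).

delta beta alpha zeta eta epsilon gamma / zeta epsilon eta alpha delta gamma beta / beta alpha gamma delta zeta eta epsilon / alpha eta epsilon beta gamma delta zeta / epsilon gamma zeta eta alpha beta delta / eta delta beta gamma epsilon zeta alpha / gamma zeta delta epsilon beta alpha eta

(r5,c1) = epsilon
(r5,c7) = delta
(r6,c6) = zeta
(r7,c6) = alpha
(r2,c2) = epsilon
(r3,c3) = gamma
(r3,c6) = eta
(r4,c4) = beta
(r1,c4) = zeta
(r1,c7) = gamma
(r1,c2) = beta
(r6,c2) = delta
(r7,c2) = zeta
(r3,c2) = alpha
(r4,c2) = eta
(r4,c3) = epsilon
(r4,c7) = zeta
(r6,c3) = beta
(r6,c5) = epsilon
(r7,c1) = gamma
(r7,c3) = delta
(r7,c4) = epsilon
(r7,c5) = beta
(r2,c3) = eta
(r3,c4) = delta
(r3,c5) = zeta
(r3,c7) = epsilon
(r4,c1) = alpha
(r4,c5) = gamma
(r2,c1) = zeta
(r2,c4) = alpha
(r2,c5) = delta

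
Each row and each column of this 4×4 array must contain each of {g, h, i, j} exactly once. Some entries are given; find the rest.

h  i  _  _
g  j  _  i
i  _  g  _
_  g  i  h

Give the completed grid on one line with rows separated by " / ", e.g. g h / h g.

row 1 has {h,i}; column 3 has {g,i} — only j is left for (r1,c3).
row 1 has {h,i,j}; column 4 has {h,i} — only g is left for (r1,c4).
row 2 has {g,i,j}; column 3 has {g,i,j} — only h is left for (r2,c3).
row 3 has {g,i}; column 2 has {g,i,j} — only h is left for (r3,c2).
row 3 has {g,h,i}; column 4 has {g,h,i} — only j is left for (r3,c4).
row 4 has {g,h,i}; column 1 has {g,h,i} — only j is left for (r4,c1).

h i j g / g j h i / i h g j / j g i h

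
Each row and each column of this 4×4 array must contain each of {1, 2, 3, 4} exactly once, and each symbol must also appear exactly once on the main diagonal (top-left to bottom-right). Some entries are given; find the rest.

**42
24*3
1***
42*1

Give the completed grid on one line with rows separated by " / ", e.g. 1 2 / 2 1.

(r1,c1) = 3
(r1,c2) = 1
(r2,c3) = 1
(r3,c2) = 3
(r3,c3) = 2
(r3,c4) = 4
(r4,c3) = 3

3 1 4 2 / 2 4 1 3 / 1 3 2 4 / 4 2 3 1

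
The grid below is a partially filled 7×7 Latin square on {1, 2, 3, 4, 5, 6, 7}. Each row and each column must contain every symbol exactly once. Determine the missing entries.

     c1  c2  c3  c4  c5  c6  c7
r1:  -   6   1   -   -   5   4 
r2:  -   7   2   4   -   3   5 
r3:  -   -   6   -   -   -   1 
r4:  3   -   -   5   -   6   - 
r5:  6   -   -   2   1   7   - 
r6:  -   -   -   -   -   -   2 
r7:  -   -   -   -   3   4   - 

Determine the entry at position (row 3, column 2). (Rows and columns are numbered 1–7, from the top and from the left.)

3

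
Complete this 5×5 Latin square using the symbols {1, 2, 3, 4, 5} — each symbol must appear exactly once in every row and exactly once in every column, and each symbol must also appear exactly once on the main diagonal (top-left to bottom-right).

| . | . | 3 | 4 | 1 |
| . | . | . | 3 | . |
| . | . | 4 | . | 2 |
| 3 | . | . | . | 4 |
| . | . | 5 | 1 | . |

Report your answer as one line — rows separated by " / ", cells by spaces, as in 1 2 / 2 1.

5 2 3 4 1 / 4 1 2 3 5 / 1 3 4 5 2 / 3 5 1 2 4 / 2 4 5 1 3

(r2,c5): row 2 has {3}; column 5 has {1,2,4}, so it must be 5.
(r3,c4): row 3 has {2,4}; column 4 has {1,3,4}, so it must be 5.
(r4,c4): row 4 has {3,4}; column 4 has {1,3,4,5}; the diagonal has {4}, so it must be 2.
(r5,c5): row 5 has {1,5}; column 5 has {1,2,4,5}; the diagonal has {2,4}, so it must be 3.
(r1,c1): row 1 has {1,3,4}; column 1 has {3}; the diagonal has {2,3,4}, so it must be 5.
(r1,c2): row 1 has {1,3,4,5}; column 2 is empty so far, so it must be 2.
(r2,c2): row 2 has {3,5}; column 2 has {2}; the diagonal has {2,3,4,5}, so it must be 1.
(r2,c3): row 2 has {1,3,5}; column 3 has {3,4,5}, so it must be 2.
(r3,c1): row 3 has {2,4,5}; column 1 has {3,5}, so it must be 1.
(r3,c2): row 3 has {1,2,4,5}; column 2 has {1,2}, so it must be 3.
(r4,c2): row 4 has {2,3,4}; column 2 has {1,2,3}, so it must be 5.
(r4,c3): row 4 has {2,3,4,5}; column 3 has {2,3,4,5}, so it must be 1.
(r5,c2): row 5 has {1,3,5}; column 2 has {1,2,3,5}, so it must be 4.
(r2,c1): row 2 has {1,2,3,5}; column 1 has {1,3,5}, so it must be 4.
(r5,c1): row 5 has {1,3,4,5}; column 1 has {1,3,4,5}, so it must be 2.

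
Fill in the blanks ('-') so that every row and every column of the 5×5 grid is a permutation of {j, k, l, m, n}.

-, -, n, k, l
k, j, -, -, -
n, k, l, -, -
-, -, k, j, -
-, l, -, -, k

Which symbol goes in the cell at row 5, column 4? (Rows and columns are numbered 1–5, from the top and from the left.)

n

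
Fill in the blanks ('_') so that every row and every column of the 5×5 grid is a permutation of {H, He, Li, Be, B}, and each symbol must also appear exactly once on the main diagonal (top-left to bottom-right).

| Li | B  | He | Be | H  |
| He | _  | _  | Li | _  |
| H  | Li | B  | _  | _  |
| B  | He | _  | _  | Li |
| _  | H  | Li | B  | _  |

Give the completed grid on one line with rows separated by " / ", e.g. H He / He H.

Li B He Be H / He Be H Li B / H Li B He Be / B He Be H Li / Be H Li B He

(r2,c2) = Be
(r2,c3) = H
(r2,c5) = B
(r3,c4) = He
(r3,c5) = Be
(r4,c3) = Be
(r4,c4) = H
(r5,c1) = Be
(r5,c5) = He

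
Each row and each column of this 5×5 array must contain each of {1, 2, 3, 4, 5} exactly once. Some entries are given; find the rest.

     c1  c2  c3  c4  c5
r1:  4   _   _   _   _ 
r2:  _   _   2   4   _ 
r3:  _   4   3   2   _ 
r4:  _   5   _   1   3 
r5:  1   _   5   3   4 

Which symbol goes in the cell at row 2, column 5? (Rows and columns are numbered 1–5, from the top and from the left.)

5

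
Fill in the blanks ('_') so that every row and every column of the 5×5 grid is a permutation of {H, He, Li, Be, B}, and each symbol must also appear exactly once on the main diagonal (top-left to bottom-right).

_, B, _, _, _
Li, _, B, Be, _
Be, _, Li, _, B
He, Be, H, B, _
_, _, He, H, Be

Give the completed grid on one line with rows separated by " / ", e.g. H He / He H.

H B Be Li He / Li He B Be H / Be H Li He B / He Be H B Li / B Li He H Be

(r1,c1) = H
(r1,c3) = Be
(r2,c2) = He
(r2,c5) = H
(r3,c2) = H
(r3,c4) = He
(r4,c5) = Li
(r5,c1) = B
(r5,c2) = Li
(r1,c4) = Li
(r1,c5) = He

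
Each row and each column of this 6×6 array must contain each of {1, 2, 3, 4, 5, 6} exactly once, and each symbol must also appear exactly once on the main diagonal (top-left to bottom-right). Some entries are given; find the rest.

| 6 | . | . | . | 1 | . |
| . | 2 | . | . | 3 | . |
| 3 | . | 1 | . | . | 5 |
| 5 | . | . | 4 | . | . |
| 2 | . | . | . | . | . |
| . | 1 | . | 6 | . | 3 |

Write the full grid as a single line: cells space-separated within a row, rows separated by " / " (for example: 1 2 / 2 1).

(r3,c4) = 2
(r5,c5) = 5
(r6,c1) = 4
(r6,c5) = 2
(r2,c1) = 1
(r2,c4) = 5
(r4,c5) = 6
(r6,c3) = 5
(r1,c4) = 3
(r3,c5) = 4
(r4,c2) = 3
(r4,c3) = 2
(r4,c6) = 1
(r5,c4) = 1
(r1,c3) = 4
(r1,c6) = 2
(r2,c3) = 6
(r2,c6) = 4
(r3,c2) = 6
(r5,c2) = 4
(r5,c3) = 3
(r5,c6) = 6
(r1,c2) = 5

6 5 4 3 1 2 / 1 2 6 5 3 4 / 3 6 1 2 4 5 / 5 3 2 4 6 1 / 2 4 3 1 5 6 / 4 1 5 6 2 3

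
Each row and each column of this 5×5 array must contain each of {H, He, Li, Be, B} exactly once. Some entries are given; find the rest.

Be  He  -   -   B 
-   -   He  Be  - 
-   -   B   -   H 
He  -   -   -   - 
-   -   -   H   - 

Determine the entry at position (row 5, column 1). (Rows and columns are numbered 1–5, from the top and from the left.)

B

(r1,c4) = Li
(r2,c5) = Li
(r3,c1) = Li
(r3,c2) = Be
(r3,c4) = He
(r4,c4) = B
(r4,c5) = Be
(r5,c1) = B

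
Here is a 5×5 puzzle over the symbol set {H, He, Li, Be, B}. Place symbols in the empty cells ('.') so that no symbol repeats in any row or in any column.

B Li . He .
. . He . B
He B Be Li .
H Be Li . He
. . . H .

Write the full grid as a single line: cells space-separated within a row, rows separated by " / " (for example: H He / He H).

(r1,c3) = H
(r1,c5) = Be
(r2,c2) = H
(r2,c4) = Be
(r3,c5) = H
(r4,c4) = B
(r5,c2) = He
(r5,c3) = B
(r5,c5) = Li
(r2,c1) = Li
(r5,c1) = Be

B Li H He Be / Li H He Be B / He B Be Li H / H Be Li B He / Be He B H Li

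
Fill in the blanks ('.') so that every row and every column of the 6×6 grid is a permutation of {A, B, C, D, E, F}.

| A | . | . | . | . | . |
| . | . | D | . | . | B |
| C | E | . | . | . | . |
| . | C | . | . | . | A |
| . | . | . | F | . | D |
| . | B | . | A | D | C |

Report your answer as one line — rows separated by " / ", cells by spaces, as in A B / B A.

(r3,c6): row 3 has {C,E}; column 6 has {A,B,C,D}, so it must be F.
(r5,c2): row 5 has {D,F}; column 2 has {B,C,E}, so it must be A.
(r1,c6): row 1 has {A}; column 6 has {A,B,C,D,F}, so it must be E.
(r2,c2): row 2 has {B,D}; column 2 has {A,B,C,E}, so it must be F.
(r1,c2): row 1 has {A,E}; column 2 has {A,B,C,E,F}, so it must be D.
(r2,c1): row 2 has {B,D,F}; column 1 has {A,C}, so it must be E.
(r2,c4): row 2 has {B,D,E,F}; column 4 has {A,F}, so it must be C.
(r2,c5): row 2 has {B,C,D,E,F}; column 5 has {D}, so it must be A.
(r3,c5): row 3 has {C,E,F}; column 5 has {A,D}, so it must be B.
(r5,c1): row 5 has {A,D,F}; column 1 has {A,C,E}, so it must be B.
(r6,c1): row 6 has {A,B,C,D}; column 1 has {A,B,C,E}, so it must be F.
(r6,c3): row 6 has {A,B,C,D,F}; column 3 has {D}, so it must be E.
(r1,c4): row 1 has {A,D,E}; column 4 has {A,C,F}, so it must be B.
(r3,c3): row 3 has {B,C,E,F}; column 3 has {D,E}, so it must be A.
(r3,c4): row 3 has {A,B,C,E,F}; column 4 has {A,B,C,F}, so it must be D.
(r4,c1): row 4 has {A,C}; column 1 has {A,B,C,E,F}, so it must be D.
(r4,c4): row 4 has {A,C,D}; column 4 has {A,B,C,D,F}, so it must be E.
(r4,c5): row 4 has {A,C,D,E}; column 5 has {A,B,D}, so it must be F.
(r5,c3): row 5 has {A,B,D,F}; column 3 has {A,D,E}, so it must be C.
(r5,c5): row 5 has {A,B,C,D,F}; column 5 has {A,B,D,F}, so it must be E.
(r1,c3): row 1 has {A,B,D,E}; column 3 has {A,C,D,E}, so it must be F.
(r1,c5): row 1 has {A,B,D,E,F}; column 5 has {A,B,D,E,F}, so it must be C.
(r4,c3): row 4 has {A,C,D,E,F}; column 3 has {A,C,D,E,F}, so it must be B.

A D F B C E / E F D C A B / C E A D B F / D C B E F A / B A C F E D / F B E A D C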